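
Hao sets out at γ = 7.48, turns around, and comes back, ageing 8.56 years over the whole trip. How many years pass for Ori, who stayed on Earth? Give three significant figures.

γ = 7.48
Earth-frame duration is the dilated interval: Δt = γτ = 7.480 × 8.56 years.

Δt = 64.0 years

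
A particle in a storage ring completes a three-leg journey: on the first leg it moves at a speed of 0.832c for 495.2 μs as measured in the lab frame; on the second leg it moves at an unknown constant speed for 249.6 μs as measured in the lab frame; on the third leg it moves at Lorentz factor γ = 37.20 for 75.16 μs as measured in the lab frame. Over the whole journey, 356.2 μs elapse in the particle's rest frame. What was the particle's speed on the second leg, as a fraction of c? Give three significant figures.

β = 0.948

Leg 1: γ = 1/√(1 − 0.832²) = 1/√0.3078 = 1.803; τ_1 = 495.2/1.803 = 274.7 μs.
Leg 2: speed unknown; τ_2 = 249.6/γ_2.
Leg 3: γ = 37.20; τ_3 = 75.16/37.20 = 2.020 μs.
Total proper time: 274.7 + τ_2 + 2.020 = 356.2, so τ_2 = 356.2 − 276.7 = 79.45 μs.
γ_2 = 249.6/79.45 = 3.141; β = √(1 − 1/γ²) = √0.8987.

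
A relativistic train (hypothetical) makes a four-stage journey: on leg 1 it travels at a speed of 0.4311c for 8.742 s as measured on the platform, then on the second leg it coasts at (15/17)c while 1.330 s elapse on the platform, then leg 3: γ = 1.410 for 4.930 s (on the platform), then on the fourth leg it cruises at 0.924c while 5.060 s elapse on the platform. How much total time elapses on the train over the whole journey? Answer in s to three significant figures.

Leg 1: γ = 1/√(1 − 0.4311²) = 1/√0.8142 = 1.108; τ_1 = 8.742/1.108 = 7.888 s.
Leg 2: γ = 1/√(1 − (15/17)²) = 17/8 = 2.125; τ_2 = 1.330/2.125 = 0.6259 s.
Leg 3: γ = 1.410; τ_3 = 4.930/1.410 = 3.496 s.
Leg 4: γ = 1/√(1 − 0.924²) = 1/√0.1462 = 2.615; τ_4 = 5.060/2.615 = 1.935 s.
Total: 7.888 + 0.6259 + 3.496 + 1.935 s.

τ = 13.9 s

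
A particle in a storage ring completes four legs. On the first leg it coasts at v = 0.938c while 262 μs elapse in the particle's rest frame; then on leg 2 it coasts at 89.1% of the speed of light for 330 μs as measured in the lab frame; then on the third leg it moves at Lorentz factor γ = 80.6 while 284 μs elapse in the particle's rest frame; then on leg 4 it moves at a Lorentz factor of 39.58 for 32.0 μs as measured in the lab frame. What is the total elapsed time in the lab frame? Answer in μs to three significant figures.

Leg 1: γ = 1/√(1 − 0.938²) = 1/√0.1202 = 2.885; Δt_1 = 2.885 × 262 = 755.8 μs.
Leg 2: 330 μs is already measured in the lab frame.
Leg 3: γ = 80.6; Δt_3 = 80.60 × 284 = 2.289×10⁴ μs.
Leg 4: 32.0 μs is already measured in the lab frame.
Total: 755.8 + 330.0 + 2.289×10⁴ + 32.00 μs.

Δt = 2.40×10⁴ μs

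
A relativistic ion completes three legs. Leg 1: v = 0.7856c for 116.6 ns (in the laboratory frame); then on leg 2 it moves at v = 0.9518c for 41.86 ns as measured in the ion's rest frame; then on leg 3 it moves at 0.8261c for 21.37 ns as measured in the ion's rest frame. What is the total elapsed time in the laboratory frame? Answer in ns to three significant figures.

Δt = 291 ns

Leg 1: 116.6 ns is already measured in the laboratory frame.
Leg 2: γ = 1/√(1 − 0.9518²) = 1/√0.09408 = 3.260; Δt_2 = 3.260 × 41.86 = 136.5 ns.
Leg 3: γ = 1/√(1 − 0.8261²) = 1/√0.3176 = 1.775; Δt_3 = 1.775 × 21.37 = 37.92 ns.
Total: 116.6 + 136.5 + 37.92 ns.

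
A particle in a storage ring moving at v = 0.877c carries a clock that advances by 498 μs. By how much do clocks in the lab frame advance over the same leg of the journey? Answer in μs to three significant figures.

γ = 1/√(1 − 0.877²) = 1/√0.2309 = 2.081
The interval measured in the particle's rest frame is the proper time (both events occur at the same place in that frame); the lab-frame interval is Δt = γτ = 2.081 × 498 μs.

Δt = 1040 μs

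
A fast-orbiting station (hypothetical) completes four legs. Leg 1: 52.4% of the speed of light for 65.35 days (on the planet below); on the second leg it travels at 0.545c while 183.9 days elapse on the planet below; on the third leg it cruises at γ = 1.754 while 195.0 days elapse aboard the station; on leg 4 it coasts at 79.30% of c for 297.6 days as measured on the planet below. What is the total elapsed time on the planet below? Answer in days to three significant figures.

Leg 1: 65.35 days is already measured on the planet below.
Leg 2: 183.9 days is already measured on the planet below.
Leg 3: γ = 1.754; Δt_3 = 1.754 × 195.0 = 342.0 days.
Leg 4: 297.6 days is already measured on the planet below.
Total: 65.35 + 183.9 + 342.0 + 297.6 days.

Δt = 889 days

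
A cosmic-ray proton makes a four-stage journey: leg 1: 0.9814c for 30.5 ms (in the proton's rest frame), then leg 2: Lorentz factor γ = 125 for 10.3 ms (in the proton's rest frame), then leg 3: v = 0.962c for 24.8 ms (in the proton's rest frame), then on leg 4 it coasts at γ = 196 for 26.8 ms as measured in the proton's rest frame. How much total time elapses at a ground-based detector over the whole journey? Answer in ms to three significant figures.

Δt = 6790 ms

Leg 1: γ = 1/√(1 − 0.9814²) = 1/√0.03685 = 5.209; Δt_1 = 5.209 × 30.5 = 158.9 ms.
Leg 2: γ = 125; Δt_2 = 125.0 × 10.3 = 1288 ms.
Leg 3: γ = 1/√(1 − 0.962²) = 1/√0.07456 = 3.662; Δt_3 = 3.662 × 24.8 = 90.83 ms.
Leg 4: γ = 196; Δt_4 = 196.0 × 26.8 = 5253 ms.
Total: 158.9 + 1288 + 90.83 + 5253 ms.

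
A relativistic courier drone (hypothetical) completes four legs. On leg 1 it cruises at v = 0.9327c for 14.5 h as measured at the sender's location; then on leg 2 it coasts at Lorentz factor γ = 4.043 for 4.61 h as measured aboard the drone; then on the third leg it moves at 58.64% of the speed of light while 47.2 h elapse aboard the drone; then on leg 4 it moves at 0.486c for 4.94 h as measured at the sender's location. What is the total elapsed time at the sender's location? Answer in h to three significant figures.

Leg 1: 14.5 h is already measured at the sender's location.
Leg 2: γ = 4.043; Δt_2 = 4.043 × 4.61 = 18.64 h.
Leg 3: β = 0.5864; γ = 1/√(1 − 0.5864²) = 1/√0.6561 = 1.235; Δt_3 = 1.235 × 47.2 = 58.27 h.
Leg 4: 4.94 h is already measured at the sender's location.
Total: 14.50 + 18.64 + 58.27 + 4.940 h.

Δt = 96.3 h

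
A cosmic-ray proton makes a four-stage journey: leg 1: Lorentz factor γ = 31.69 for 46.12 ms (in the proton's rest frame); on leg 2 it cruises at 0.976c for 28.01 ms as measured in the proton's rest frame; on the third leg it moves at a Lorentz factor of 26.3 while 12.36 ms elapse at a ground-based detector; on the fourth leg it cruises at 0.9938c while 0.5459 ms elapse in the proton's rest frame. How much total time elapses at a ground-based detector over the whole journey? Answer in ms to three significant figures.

Δt = 1610 ms

Leg 1: γ = 31.69; Δt_1 = 31.69 × 46.12 = 1462 ms.
Leg 2: γ = 1/√(1 − 0.976²) = 1/√0.04742 = 4.592; Δt_2 = 4.592 × 28.01 = 128.6 ms.
Leg 3: 12.36 ms is already measured at a ground-based detector.
Leg 4: γ = 1/√(1 − 0.9938²) = 1/√0.01236 = 8.994; Δt_4 = 8.994 × 0.5459 = 4.910 ms.
Total: 1462 + 128.6 + 12.36 + 4.910 ms.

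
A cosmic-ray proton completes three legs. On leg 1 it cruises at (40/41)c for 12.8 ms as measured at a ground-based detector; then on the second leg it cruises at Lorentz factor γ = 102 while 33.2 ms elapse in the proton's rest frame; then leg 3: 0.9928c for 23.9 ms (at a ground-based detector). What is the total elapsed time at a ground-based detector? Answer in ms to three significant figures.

Leg 1: 12.8 ms is already measured at a ground-based detector.
Leg 2: γ = 102; Δt_2 = 102.0 × 33.2 = 3386 ms.
Leg 3: 23.9 ms is already measured at a ground-based detector.
Total: 12.80 + 3386 + 23.90 ms.

Δt = 3420 ms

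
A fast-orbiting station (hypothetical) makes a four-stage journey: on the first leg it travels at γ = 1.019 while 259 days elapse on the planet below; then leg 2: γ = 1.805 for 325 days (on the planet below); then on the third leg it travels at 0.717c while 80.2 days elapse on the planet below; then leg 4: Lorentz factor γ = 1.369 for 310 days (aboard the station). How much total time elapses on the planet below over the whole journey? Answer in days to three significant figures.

Δt = 1090 days

Leg 1: 259 days is already measured on the planet below.
Leg 2: 325 days is already measured on the planet below.
Leg 3: 80.2 days is already measured on the planet below.
Leg 4: γ = 1.369; Δt_4 = 1.369 × 310 = 424.4 days.
Total: 259.0 + 325.0 + 80.20 + 424.4 days.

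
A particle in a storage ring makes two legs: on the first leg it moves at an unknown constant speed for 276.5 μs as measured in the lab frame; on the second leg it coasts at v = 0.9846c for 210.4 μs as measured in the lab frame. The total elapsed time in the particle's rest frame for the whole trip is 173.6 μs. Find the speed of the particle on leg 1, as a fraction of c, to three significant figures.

β = 0.869

Leg 1: speed unknown; τ_1 = 276.5/γ_1.
Leg 2: γ = 1/√(1 − 0.9846²) = 1/√0.03056 = 5.720; τ_2 = 210.4/5.720 = 36.78 μs.
Total proper time: τ_1 + 36.78 = 173.6, so τ_1 = 173.6 − 36.78 = 136.8 μs.
γ_1 = 276.5/136.8 = 2.021; β = √(1 − 1/γ²) = √0.7552.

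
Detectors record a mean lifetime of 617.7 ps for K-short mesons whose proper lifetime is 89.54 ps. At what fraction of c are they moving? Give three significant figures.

γ = Δt/τ₀ = 617.7/89.54 = 6.899
β = √(1 − 1/γ²) = √(1 − 0.02101) = √0.9790

β = 0.989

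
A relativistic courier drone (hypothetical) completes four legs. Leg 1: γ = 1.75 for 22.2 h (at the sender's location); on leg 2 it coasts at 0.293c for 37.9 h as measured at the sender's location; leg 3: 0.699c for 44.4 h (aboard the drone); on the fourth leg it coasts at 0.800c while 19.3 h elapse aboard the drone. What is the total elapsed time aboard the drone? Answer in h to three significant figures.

Leg 1: γ = 1.75; τ_1 = 22.2/1.750 = 12.69 h.
Leg 2: γ = 1/√(1 − 0.293²) = 1/√0.9142 = 1.046; τ_2 = 37.9/1.046 = 36.24 h.
Leg 3: 44.4 h is already measured aboard the drone.
Leg 4: 19.3 h is already measured aboard the drone.
Total: 12.69 + 36.24 + 44.40 + 19.30 h.

τ = 113 h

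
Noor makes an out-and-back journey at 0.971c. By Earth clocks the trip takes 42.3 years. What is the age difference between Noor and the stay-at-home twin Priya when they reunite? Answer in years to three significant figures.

Δt − τ = 32.2 years

γ = 1/√(1 − 0.971²) = 1/√0.05716 = 4.183
Noor's elapsed proper time: τ = 42.3/4.183 = 10.11 years.
Age gap = Δt − τ = 42.3 − 10.11 years.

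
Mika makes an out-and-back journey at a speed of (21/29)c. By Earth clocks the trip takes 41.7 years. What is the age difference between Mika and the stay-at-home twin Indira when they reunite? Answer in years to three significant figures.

γ = 1/√(1 − (21/29)²) = 29/20 = 1.450
Mika's elapsed proper time: τ = 41.7/1.450 = 28.76 years.
Age gap = Δt − τ = 41.7 − 28.76 years.

Δt − τ = 12.9 years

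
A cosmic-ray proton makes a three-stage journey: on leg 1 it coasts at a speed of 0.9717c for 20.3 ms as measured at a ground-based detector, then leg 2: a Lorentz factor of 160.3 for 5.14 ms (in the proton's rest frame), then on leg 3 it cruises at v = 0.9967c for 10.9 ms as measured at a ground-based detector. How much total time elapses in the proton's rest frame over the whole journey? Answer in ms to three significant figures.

Leg 1: γ = 1/√(1 − 0.9717²) = 1/√0.05580 = 4.233; τ_1 = 20.3/4.233 = 4.795 ms.
Leg 2: 5.14 ms is already measured in the proton's rest frame.
Leg 3: γ = 1/√(1 − 0.9967²) = 1/√0.006589 = 12.32; τ_3 = 10.9/12.32 = 0.8848 ms.
Total: 4.795 + 5.140 + 0.8848 ms.

τ = 10.8 ms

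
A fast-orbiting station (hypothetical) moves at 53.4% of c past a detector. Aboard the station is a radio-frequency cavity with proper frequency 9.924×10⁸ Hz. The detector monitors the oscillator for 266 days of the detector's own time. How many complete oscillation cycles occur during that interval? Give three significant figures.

N = 1.93×10¹⁶

β = 0.534; γ = 1/√(1 − 0.534²) = 1/√0.7148 = 1.183
During 266 days of lab time, the oscillator's proper time advances by τ = Δt/γ = 266/1.183 = 224.9 days = 1.943×10⁷ s.
N = f × τ = 9.924×10⁸ × 1.943×10⁷ = 1.928×10¹⁶.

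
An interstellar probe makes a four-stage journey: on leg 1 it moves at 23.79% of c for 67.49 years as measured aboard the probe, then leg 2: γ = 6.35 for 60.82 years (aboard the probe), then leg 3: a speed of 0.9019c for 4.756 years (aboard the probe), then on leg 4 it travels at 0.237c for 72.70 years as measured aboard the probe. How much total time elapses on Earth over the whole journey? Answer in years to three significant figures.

Δt = 542 years

Leg 1: β = 0.2379; γ = 1/√(1 − 0.2379²) = 1/√0.9434 = 1.030; Δt_1 = 1.030 × 67.49 = 69.48 years.
Leg 2: γ = 6.35; Δt_2 = 6.350 × 60.82 = 386.2 years.
Leg 3: γ = 1/√(1 − 0.9019²) = 1/√0.1866 = 2.315; Δt_3 = 2.315 × 4.756 = 11.01 years.
Leg 4: γ = 1/√(1 − 0.237²) = 1/√0.9438 = 1.029; Δt_4 = 1.029 × 72.70 = 74.83 years.
Total: 69.48 + 386.2 + 11.01 + 74.83 years.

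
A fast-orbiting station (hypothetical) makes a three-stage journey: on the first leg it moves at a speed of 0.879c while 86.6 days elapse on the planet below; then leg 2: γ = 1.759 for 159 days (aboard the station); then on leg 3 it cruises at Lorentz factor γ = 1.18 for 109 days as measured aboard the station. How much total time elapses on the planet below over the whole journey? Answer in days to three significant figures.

Δt = 495 days

Leg 1: 86.6 days is already measured on the planet below.
Leg 2: γ = 1.759; Δt_2 = 1.759 × 159 = 279.7 days.
Leg 3: γ = 1.18; Δt_3 = 1.180 × 109 = 128.6 days.
Total: 86.60 + 279.7 + 128.6 days.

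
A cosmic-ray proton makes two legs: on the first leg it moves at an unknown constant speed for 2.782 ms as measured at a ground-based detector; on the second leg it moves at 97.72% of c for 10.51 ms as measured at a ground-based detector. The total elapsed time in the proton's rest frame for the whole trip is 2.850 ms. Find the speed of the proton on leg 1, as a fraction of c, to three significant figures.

β = 0.975

Leg 1: speed unknown; τ_1 = 2.782/γ_1.
Leg 2: β = 0.9772; γ = 1/√(1 − 0.9772²) = 1/√0.04508 = 4.710; τ_2 = 10.51/4.710 = 2.231 ms.
Total proper time: τ_1 + 2.231 = 2.850, so τ_1 = 2.850 − 2.231 = 0.6185 ms.
γ_1 = 2.782/0.6185 = 4.498; β = √(1 − 1/γ²) = √0.9506.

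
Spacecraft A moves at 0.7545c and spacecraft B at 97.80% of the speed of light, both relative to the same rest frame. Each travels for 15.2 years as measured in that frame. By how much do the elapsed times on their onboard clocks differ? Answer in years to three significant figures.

A: γ = 1/√(1 − 0.7545²) = 1/√0.4307 = 1.524; τ_A = 15.2/1.524 = 9.976 years.
B: β = 0.9780; γ = 1/√(1 − 0.9780²) = 1/√0.04352 = 4.794; τ_B = 15.2/4.794 = 3.171 years.

|τ_A − τ_B| = 6.80 years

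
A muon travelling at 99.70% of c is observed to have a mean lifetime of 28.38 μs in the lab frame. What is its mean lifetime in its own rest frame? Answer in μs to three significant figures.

β = 0.9970; γ = 1/√(1 − 0.9970²) = 1/√0.005991 = 12.92
The lab-frame lifetime is the dilated interval; the proper lifetime is τ₀ = Δt/γ = 28.38/12.92 μs.

τ₀ = 2.20 μs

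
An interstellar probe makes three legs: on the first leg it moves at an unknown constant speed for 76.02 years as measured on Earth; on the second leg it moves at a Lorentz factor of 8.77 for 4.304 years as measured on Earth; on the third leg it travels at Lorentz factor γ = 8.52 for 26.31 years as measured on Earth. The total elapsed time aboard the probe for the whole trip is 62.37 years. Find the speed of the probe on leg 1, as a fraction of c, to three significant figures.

Leg 1: speed unknown; τ_1 = 76.02/γ_1.
Leg 2: γ = 8.77; τ_2 = 4.304/8.770 = 0.4908 years.
Leg 3: γ = 8.52; τ_3 = 26.31/8.520 = 3.088 years.
Total proper time: τ_1 + 0.4908 + 3.088 = 62.37, so τ_1 = 62.37 − 3.579 = 58.79 years.
γ_1 = 76.02/58.79 = 1.293; β = √(1 − 1/γ²) = √0.4019.

β = 0.634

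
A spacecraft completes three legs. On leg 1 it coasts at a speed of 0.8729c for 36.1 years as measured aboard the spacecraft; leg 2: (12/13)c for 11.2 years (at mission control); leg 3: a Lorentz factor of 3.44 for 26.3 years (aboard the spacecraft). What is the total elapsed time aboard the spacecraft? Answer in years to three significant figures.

τ = 66.7 years

Leg 1: 36.1 years is already measured aboard the spacecraft.
Leg 2: γ = 1/√(1 − (12/13)²) = 13/5 = 2.600; τ_2 = 11.2/2.600 = 4.308 years.
Leg 3: 26.3 years is already measured aboard the spacecraft.
Total: 36.10 + 4.308 + 26.30 years.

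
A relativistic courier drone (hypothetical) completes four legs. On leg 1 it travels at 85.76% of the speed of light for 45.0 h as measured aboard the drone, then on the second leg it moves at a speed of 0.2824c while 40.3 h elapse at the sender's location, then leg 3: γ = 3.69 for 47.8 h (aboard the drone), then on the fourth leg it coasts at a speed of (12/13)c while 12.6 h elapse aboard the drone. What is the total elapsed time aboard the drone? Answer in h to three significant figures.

Leg 1: 45.0 h is already measured aboard the drone.
Leg 2: γ = 1/√(1 − 0.2824²) = 1/√0.9203 = 1.042; τ_2 = 40.3/1.042 = 38.66 h.
Leg 3: 47.8 h is already measured aboard the drone.
Leg 4: 12.6 h is already measured aboard the drone.
Total: 45.00 + 38.66 + 47.80 + 12.60 h.

τ = 144 h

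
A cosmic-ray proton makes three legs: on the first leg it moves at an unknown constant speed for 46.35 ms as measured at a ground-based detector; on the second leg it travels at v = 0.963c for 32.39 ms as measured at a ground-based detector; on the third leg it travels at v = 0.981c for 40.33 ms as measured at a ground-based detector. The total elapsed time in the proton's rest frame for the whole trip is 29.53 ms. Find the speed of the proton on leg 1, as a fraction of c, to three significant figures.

Leg 1: speed unknown; τ_1 = 46.35/γ_1.
Leg 2: γ = 1/√(1 − 0.963²) = 1/√0.07263 = 3.711; τ_2 = 32.39/3.711 = 8.729 ms.
Leg 3: γ = 1/√(1 − 0.981²) = 1/√0.03764 = 5.154; τ_3 = 40.33/5.154 = 7.824 ms.
Total proper time: τ_1 + 8.729 + 7.824 = 29.53, so τ_1 = 29.53 − 16.55 = 12.98 ms.
γ_1 = 46.35/12.98 = 3.572; β = √(1 − 1/γ²) = √0.9216.

β = 0.960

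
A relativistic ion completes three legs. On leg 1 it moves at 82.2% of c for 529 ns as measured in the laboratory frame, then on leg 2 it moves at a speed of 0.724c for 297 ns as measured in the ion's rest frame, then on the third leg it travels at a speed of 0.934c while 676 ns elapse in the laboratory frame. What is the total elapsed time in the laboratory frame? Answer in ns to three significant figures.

Δt = 1640 ns

Leg 1: 529 ns is already measured in the laboratory frame.
Leg 2: γ = 1/√(1 − 0.724²) = 1/√0.4758 = 1.450; Δt_2 = 1.450 × 297 = 430.6 ns.
Leg 3: 676 ns is already measured in the laboratory frame.
Total: 529.0 + 430.6 + 676.0 ns.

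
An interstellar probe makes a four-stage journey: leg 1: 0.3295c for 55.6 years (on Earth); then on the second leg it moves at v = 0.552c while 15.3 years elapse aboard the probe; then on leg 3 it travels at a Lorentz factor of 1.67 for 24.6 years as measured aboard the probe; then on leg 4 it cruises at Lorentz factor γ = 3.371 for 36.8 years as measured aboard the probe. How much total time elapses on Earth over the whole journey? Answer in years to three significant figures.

Leg 1: 55.6 years is already measured on Earth.
Leg 2: γ = 1/√(1 − 0.552²) = 1/√0.6953 = 1.199; Δt_2 = 1.199 × 15.3 = 18.35 years.
Leg 3: γ = 1.67; Δt_3 = 1.670 × 24.6 = 41.08 years.
Leg 4: γ = 3.371; Δt_4 = 3.371 × 36.8 = 124.1 years.
Total: 55.60 + 18.35 + 41.08 + 124.1 years.

Δt = 239 years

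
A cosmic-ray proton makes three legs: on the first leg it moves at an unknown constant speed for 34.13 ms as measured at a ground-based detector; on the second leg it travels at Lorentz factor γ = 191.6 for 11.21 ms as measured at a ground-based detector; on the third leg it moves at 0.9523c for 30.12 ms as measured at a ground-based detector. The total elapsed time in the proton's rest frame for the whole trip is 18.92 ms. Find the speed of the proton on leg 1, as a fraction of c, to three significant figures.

Leg 1: speed unknown; τ_1 = 34.13/γ_1.
Leg 2: γ = 191.6; τ_2 = 11.21/191.6 = 0.05851 ms.
Leg 3: γ = 1/√(1 − 0.9523²) = 1/√0.09312 = 3.277; τ_3 = 30.12/3.277 = 9.192 ms.
Total proper time: τ_1 + 0.05851 + 9.192 = 18.92, so τ_1 = 18.92 − 9.250 = 9.670 ms.
γ_1 = 34.13/9.670 = 3.529; β = √(1 − 1/γ²) = √0.9197.

β = 0.959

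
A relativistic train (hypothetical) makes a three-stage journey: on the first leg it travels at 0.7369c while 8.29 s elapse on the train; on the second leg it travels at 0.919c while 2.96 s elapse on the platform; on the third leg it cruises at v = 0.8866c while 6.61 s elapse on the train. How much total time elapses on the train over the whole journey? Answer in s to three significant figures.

τ = 16.1 s

Leg 1: 8.29 s is already measured on the train.
Leg 2: γ = 1/√(1 − 0.919²) = 1/√0.1554 = 2.536; τ_2 = 2.96/2.536 = 1.167 s.
Leg 3: 6.61 s is already measured on the train.
Total: 8.290 + 1.167 + 6.610 s.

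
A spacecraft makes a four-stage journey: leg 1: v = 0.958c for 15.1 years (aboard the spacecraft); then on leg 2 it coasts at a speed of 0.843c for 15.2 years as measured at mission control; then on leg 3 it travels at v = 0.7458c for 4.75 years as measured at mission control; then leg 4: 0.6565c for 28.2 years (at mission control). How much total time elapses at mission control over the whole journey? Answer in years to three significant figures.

Δt = 101 years

Leg 1: γ = 1/√(1 − 0.958²) = 1/√0.08224 = 3.487; Δt_1 = 3.487 × 15.1 = 52.66 years.
Leg 2: 15.2 years is already measured at mission control.
Leg 3: 4.75 years is already measured at mission control.
Leg 4: 28.2 years is already measured at mission control.
Total: 52.66 + 15.20 + 4.750 + 28.20 years.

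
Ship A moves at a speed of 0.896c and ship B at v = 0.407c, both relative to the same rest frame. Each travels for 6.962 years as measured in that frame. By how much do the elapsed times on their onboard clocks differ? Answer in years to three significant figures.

A: γ = 1/√(1 − 0.896²) = 1/√0.1972 = 2.252; τ_A = 6.962/2.252 = 3.092 years.
B: γ = 1/√(1 − 0.407²) = 1/√0.8344 = 1.095; τ_B = 6.962/1.095 = 6.359 years.

|τ_A − τ_B| = 3.27 years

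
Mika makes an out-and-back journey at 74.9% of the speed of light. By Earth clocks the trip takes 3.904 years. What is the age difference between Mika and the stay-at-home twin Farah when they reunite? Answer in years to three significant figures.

Δt − τ = 1.32 years

β = 0.749; γ = 1/√(1 − 0.749²) = 1/√0.4390 = 1.509
Mika's elapsed proper time: τ = 3.904/1.509 = 2.587 years.
Age gap = Δt − τ = 3.904 − 2.587 years.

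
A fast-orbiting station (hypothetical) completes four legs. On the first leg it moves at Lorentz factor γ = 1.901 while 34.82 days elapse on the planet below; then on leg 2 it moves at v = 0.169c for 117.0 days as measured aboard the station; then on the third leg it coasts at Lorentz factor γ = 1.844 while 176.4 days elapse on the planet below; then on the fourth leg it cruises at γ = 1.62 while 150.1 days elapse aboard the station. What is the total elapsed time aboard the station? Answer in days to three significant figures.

Leg 1: γ = 1.901; τ_1 = 34.82/1.901 = 18.32 days.
Leg 2: 117.0 days is already measured aboard the station.
Leg 3: γ = 1.844; τ_3 = 176.4/1.844 = 95.66 days.
Leg 4: 150.1 days is already measured aboard the station.
Total: 18.32 + 117.0 + 95.66 + 150.1 days.

τ = 381 days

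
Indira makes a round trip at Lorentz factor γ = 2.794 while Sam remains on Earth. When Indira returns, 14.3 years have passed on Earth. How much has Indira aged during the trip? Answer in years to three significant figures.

γ = 2.794
Indira's clock measures proper time along the trip: τ = Δt/γ = 14.3/2.794 years.

τ = 5.12 years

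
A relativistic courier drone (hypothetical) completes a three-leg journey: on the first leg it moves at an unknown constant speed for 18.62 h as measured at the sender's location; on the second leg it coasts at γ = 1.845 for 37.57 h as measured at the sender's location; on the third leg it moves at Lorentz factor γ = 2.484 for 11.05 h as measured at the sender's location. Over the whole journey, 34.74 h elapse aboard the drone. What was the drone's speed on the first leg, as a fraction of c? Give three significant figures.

Leg 1: speed unknown; τ_1 = 18.62/γ_1.
Leg 2: γ = 1.845; τ_2 = 37.57/1.845 = 20.36 h.
Leg 3: γ = 2.484; τ_3 = 11.05/2.484 = 4.448 h.
Total proper time: τ_1 + 20.36 + 4.448 = 34.74, so τ_1 = 34.74 − 24.81 = 9.928 h.
γ_1 = 18.62/9.928 = 1.875; β = √(1 − 1/γ²) = √0.7157.

β = 0.846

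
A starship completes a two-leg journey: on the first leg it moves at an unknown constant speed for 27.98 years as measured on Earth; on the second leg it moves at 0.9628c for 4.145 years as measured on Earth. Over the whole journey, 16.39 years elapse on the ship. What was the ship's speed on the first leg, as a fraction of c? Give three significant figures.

Leg 1: speed unknown; τ_1 = 27.98/γ_1.
Leg 2: γ = 1/√(1 − 0.9628²) = 1/√0.07302 = 3.701; τ_2 = 4.145/3.701 = 1.120 years.
Total proper time: τ_1 + 1.120 = 16.39, so τ_1 = 16.39 − 1.120 = 15.27 years.
γ_1 = 27.98/15.27 = 1.832; β = √(1 − 1/γ²) = √0.7022.

β = 0.838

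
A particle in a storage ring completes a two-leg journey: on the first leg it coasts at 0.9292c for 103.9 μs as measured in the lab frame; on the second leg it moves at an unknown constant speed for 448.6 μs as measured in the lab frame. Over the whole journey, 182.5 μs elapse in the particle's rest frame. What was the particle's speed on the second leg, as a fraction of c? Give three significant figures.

Leg 1: γ = 1/√(1 − 0.9292²) = 1/√0.1366 = 2.706; τ_1 = 103.9/2.706 = 38.40 μs.
Leg 2: speed unknown; τ_2 = 448.6/γ_2.
Total proper time: 38.40 + τ_2 = 182.5, so τ_2 = 182.5 − 38.40 = 144.1 μs.
γ_2 = 448.6/144.1 = 3.113; β = √(1 − 1/γ²) = √0.8968.

β = 0.947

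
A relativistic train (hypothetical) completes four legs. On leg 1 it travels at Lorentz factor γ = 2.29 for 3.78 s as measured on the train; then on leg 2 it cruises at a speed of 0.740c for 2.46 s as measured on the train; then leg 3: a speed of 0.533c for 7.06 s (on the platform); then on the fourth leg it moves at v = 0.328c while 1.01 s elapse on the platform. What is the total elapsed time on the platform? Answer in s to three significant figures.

Leg 1: γ = 2.29; Δt_1 = 2.290 × 3.78 = 8.656 s.
Leg 2: γ = 1/√(1 − 0.740²) = 1/√0.4524 = 1.487; Δt_2 = 1.487 × 2.46 = 3.657 s.
Leg 3: 7.06 s is already measured on the platform.
Leg 4: 1.01 s is already measured on the platform.
Total: 8.656 + 3.657 + 7.060 + 1.010 s.

Δt = 20.4 s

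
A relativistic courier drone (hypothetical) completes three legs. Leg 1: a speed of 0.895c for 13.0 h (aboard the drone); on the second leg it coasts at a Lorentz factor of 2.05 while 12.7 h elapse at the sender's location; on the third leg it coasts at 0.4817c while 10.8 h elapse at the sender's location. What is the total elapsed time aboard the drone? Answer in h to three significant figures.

τ = 28.7 h

Leg 1: 13.0 h is already measured aboard the drone.
Leg 2: γ = 2.05; τ_2 = 12.7/2.050 = 6.195 h.
Leg 3: γ = 1/√(1 − 0.4817²) = 1/√0.7680 = 1.141; τ_3 = 10.8/1.141 = 9.464 h.
Total: 13.00 + 6.195 + 9.464 h.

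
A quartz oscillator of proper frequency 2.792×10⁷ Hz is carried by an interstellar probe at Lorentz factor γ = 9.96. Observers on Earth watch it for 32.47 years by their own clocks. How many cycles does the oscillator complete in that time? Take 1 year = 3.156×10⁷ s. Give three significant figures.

N = 2.87×10¹⁵

γ = 9.96
During 32.47 years of lab time, the oscillator's proper time advances by τ = Δt/γ = 32.47/9.960 = 3.260 years = 1.029×10⁸ s.
N = f × τ = 2.792×10⁷ × 1.029×10⁸ = 2.873×10¹⁵.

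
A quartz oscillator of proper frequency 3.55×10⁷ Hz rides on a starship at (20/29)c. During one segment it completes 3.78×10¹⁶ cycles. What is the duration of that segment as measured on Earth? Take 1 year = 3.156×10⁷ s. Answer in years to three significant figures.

γ = 1/√(1 − (20/29)²) = 29/21 ≈ 1.381
Proper time for N cycles: τ = N/f = 3.78×10¹⁶/(3.55×10⁷) = 1.065×10⁹ s = 33.74 years.
Lab-frame duration Δt = γτ = 1.381 × 33.74 = 46.59 years.

Δt = 46.6 years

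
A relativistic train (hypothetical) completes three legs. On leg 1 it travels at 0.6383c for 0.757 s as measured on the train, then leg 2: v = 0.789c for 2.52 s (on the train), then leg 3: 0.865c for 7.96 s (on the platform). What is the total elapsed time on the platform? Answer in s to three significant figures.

Leg 1: γ = 1/√(1 − 0.6383²) = 1/√0.5926 = 1.299; Δt_1 = 1.299 × 0.757 = 0.9834 s.
Leg 2: γ = 1/√(1 − 0.789²) = 1/√0.3775 = 1.628; Δt_2 = 1.628 × 2.52 = 4.102 s.
Leg 3: 7.96 s is already measured on the platform.
Total: 0.9834 + 4.102 + 7.960 s.

Δt = 13.0 s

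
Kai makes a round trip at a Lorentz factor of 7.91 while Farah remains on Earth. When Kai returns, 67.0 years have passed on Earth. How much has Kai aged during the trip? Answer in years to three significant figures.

γ = 7.91
Kai's clock measures proper time along the trip: τ = Δt/γ = 67.0/7.910 years.

τ = 8.47 years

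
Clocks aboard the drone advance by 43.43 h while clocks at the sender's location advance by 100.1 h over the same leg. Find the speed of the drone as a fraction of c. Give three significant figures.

v = 0.901c

The proper time is measured aboard the drone (both events occur at the drone's location); Δt is measured at the sender's location. γ = Δt/τ = 100.1/43.43 = 2.305.
β = √(1 − 1/γ²) = √(1 − 0.1882) = √0.8118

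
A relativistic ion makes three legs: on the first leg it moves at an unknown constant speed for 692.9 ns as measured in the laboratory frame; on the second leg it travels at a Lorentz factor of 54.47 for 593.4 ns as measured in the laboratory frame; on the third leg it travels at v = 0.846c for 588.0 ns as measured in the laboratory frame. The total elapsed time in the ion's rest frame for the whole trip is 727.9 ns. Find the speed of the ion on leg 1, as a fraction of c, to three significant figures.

β = 0.813

Leg 1: speed unknown; τ_1 = 692.9/γ_1.
Leg 2: γ = 54.47; τ_2 = 593.4/54.47 = 10.89 ns.
Leg 3: γ = 1/√(1 − 0.846²) = 1/√0.2843 = 1.876; τ_3 = 588.0/1.876 = 313.5 ns.
Total proper time: τ_1 + 10.89 + 313.5 = 727.9, so τ_1 = 727.9 − 324.4 = 403.5 ns.
γ_1 = 692.9/403.5 = 1.717; β = √(1 − 1/γ²) = √0.6609.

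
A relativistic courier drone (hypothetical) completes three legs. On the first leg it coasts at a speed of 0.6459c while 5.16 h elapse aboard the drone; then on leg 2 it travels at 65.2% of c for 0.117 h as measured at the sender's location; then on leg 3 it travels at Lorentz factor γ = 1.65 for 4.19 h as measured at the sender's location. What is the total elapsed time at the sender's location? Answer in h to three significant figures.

Leg 1: γ = 1/√(1 − 0.6459²) = 1/√0.5828 = 1.310; Δt_1 = 1.310 × 5.16 = 6.759 h.
Leg 2: 0.117 h is already measured at the sender's location.
Leg 3: 4.19 h is already measured at the sender's location.
Total: 6.759 + 0.1170 + 4.190 h.

Δt = 11.1 h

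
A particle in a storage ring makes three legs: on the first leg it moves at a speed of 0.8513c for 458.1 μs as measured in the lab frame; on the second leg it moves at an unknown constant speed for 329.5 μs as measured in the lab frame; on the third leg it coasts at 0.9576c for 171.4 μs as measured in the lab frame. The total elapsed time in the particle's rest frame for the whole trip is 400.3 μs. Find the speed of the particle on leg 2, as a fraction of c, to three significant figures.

Leg 1: γ = 1/√(1 − 0.8513²) = 1/√0.2753 = 1.906; τ_1 = 458.1/1.906 = 240.4 μs.
Leg 2: speed unknown; τ_2 = 329.5/γ_2.
Leg 3: γ = 1/√(1 − 0.9576²) = 1/√0.08300 = 3.471; τ_3 = 171.4/3.471 = 49.38 μs.
Total proper time: 240.4 + τ_2 + 49.38 = 400.3, so τ_2 = 400.3 − 289.7 = 110.6 μs.
γ_2 = 329.5/110.6 = 2.980; β = √(1 − 1/γ²) = √0.8874.

β = 0.942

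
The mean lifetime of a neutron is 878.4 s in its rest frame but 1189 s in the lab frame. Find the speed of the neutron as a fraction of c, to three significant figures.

γ = Δt/τ₀ = 1189/878.4 = 1.354
β = √(1 − 1/γ²) = √(1 − 0.5458) = √0.4542

v = 0.674c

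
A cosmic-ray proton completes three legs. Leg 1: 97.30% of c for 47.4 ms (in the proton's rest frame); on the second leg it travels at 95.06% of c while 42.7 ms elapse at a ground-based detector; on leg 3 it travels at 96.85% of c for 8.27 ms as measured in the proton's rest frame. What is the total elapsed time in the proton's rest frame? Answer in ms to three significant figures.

τ = 68.9 ms

Leg 1: 47.4 ms is already measured in the proton's rest frame.
Leg 2: β = 0.9506; γ = 1/√(1 − 0.9506²) = 1/√0.09636 = 3.221; τ_2 = 42.7/3.221 = 13.25 ms.
Leg 3: 8.27 ms is already measured in the proton's rest frame.
Total: 47.40 + 13.25 + 8.270 ms.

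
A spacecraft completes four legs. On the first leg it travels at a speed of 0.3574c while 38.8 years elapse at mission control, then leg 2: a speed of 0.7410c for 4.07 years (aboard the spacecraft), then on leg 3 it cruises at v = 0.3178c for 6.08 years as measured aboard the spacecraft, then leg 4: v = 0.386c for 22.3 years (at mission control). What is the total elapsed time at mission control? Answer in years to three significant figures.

Δt = 73.6 years

Leg 1: 38.8 years is already measured at mission control.
Leg 2: γ = 1/√(1 − 0.7410²) = 1/√0.4509 = 1.489; Δt_2 = 1.489 × 4.07 = 6.061 years.
Leg 3: γ = 1/√(1 − 0.3178²) = 1/√0.8990 = 1.055; Δt_3 = 1.055 × 6.08 = 6.412 years.
Leg 4: 22.3 years is already measured at mission control.
Total: 38.80 + 6.061 + 6.412 + 22.30 years.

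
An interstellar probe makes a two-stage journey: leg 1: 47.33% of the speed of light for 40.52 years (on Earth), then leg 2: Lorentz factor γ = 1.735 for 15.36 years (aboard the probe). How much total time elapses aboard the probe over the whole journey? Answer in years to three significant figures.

τ = 51.1 years

Leg 1: β = 0.4733; γ = 1/√(1 − 0.4733²) = 1/√0.7760 = 1.135; τ_1 = 40.52/1.135 = 35.69 years.
Leg 2: 15.36 years is already measured aboard the probe.
Total: 35.69 + 15.36 years.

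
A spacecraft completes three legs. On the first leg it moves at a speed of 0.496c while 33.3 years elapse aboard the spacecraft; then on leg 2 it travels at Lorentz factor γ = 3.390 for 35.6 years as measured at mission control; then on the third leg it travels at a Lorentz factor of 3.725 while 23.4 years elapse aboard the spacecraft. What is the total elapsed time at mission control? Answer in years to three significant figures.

Δt = 161 years

Leg 1: γ = 1/√(1 − 0.496²) = 1/√0.7540 = 1.152; Δt_1 = 1.152 × 33.3 = 38.35 years.
Leg 2: 35.6 years is already measured at mission control.
Leg 3: γ = 3.725; Δt_3 = 3.725 × 23.4 = 87.17 years.
Total: 38.35 + 35.60 + 87.17 years.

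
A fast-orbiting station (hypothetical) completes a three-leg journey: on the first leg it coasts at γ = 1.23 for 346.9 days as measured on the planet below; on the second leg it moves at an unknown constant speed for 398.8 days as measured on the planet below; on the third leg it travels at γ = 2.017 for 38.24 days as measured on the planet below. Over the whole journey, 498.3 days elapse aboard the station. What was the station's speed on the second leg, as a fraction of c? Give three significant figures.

Leg 1: γ = 1.23; τ_1 = 346.9/1.230 = 282.0 days.
Leg 2: speed unknown; τ_2 = 398.8/γ_2.
Leg 3: γ = 2.017; τ_3 = 38.24/2.017 = 18.96 days.
Total proper time: 282.0 + τ_2 + 18.96 = 498.3, so τ_2 = 498.3 − 301.0 = 197.3 days.
γ_2 = 398.8/197.3 = 2.021; β = √(1 − 1/γ²) = √0.7552.

β = 0.869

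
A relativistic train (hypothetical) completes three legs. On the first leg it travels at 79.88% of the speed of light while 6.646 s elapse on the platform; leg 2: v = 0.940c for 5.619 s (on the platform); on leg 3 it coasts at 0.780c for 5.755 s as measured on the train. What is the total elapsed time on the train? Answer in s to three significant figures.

Leg 1: β = 0.7988; γ = 1/√(1 − 0.7988²) = 1/√0.3619 = 1.662; τ_1 = 6.646/1.662 = 3.998 s.
Leg 2: γ = 1/√(1 − 0.940²) = 1/√0.1164 = 2.931; τ_2 = 5.619/2.931 = 1.917 s.
Leg 3: 5.755 s is already measured on the train.
Total: 3.998 + 1.917 + 5.755 s.

τ = 11.7 s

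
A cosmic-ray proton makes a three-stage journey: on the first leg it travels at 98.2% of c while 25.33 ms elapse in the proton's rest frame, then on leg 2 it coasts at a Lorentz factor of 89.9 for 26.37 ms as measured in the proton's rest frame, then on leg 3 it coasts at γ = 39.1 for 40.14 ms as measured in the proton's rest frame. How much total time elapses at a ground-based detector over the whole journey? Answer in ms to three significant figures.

Δt = 4070 ms

Leg 1: β = 0.982; γ = 1/√(1 − 0.982²) = 1/√0.03568 = 5.294; Δt_1 = 5.294 × 25.33 = 134.1 ms.
Leg 2: γ = 89.9; Δt_2 = 89.90 × 26.37 = 2371 ms.
Leg 3: γ = 39.1; Δt_3 = 39.10 × 40.14 = 1569 ms.
Total: 134.1 + 2371 + 1569 ms.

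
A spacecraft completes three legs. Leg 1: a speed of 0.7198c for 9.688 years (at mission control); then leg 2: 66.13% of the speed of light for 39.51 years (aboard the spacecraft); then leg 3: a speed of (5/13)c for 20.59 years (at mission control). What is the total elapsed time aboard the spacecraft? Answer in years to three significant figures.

τ = 65.2 years

Leg 1: γ = 1/√(1 − 0.7198²) = 1/√0.4819 = 1.441; τ_1 = 9.688/1.441 = 6.725 years.
Leg 2: 39.51 years is already measured aboard the spacecraft.
Leg 3: γ = 1/√(1 − (5/13)²) = 13/12 ≈ 1.083; τ_3 = 20.59/1.083 = 19.01 years.
Total: 6.725 + 39.51 + 19.01 years.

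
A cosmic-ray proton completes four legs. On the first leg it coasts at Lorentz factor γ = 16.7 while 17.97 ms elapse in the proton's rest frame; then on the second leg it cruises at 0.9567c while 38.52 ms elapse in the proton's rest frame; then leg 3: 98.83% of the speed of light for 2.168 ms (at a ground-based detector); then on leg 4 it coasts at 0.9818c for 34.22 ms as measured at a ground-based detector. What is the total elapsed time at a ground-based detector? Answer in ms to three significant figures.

Δt = 469 ms

Leg 1: γ = 16.7; Δt_1 = 16.70 × 17.97 = 300.1 ms.
Leg 2: γ = 1/√(1 − 0.9567²) = 1/√0.08473 = 3.436; Δt_2 = 3.436 × 38.52 = 132.3 ms.
Leg 3: 2.168 ms is already measured at a ground-based detector.
Leg 4: 34.22 ms is already measured at a ground-based detector.
Total: 300.1 + 132.3 + 2.168 + 34.22 ms.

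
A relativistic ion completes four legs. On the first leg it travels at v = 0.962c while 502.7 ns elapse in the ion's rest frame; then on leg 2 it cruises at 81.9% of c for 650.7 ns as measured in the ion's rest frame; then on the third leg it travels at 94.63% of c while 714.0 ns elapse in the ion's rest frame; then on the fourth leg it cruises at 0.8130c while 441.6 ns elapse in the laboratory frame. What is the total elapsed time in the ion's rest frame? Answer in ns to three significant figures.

τ = 2120 ns

Leg 1: 502.7 ns is already measured in the ion's rest frame.
Leg 2: 650.7 ns is already measured in the ion's rest frame.
Leg 3: 714.0 ns is already measured in the ion's rest frame.
Leg 4: γ = 1/√(1 − 0.8130²) = 1/√0.3390 = 1.717; τ_4 = 441.6/1.717 = 257.1 ns.
Total: 502.7 + 650.7 + 714.0 + 257.1 ns.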